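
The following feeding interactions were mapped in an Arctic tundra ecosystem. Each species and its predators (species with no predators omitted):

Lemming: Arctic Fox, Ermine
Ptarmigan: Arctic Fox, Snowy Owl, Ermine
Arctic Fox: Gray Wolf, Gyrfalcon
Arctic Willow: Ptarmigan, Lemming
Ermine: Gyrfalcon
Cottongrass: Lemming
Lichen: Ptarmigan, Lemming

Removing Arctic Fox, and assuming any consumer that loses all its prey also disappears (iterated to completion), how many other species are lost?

1

Remove Arctic Fox.
Round 1: Gray Wolf (all prey gone) → extinct.
No further losses. Total secondary extinctions: 1.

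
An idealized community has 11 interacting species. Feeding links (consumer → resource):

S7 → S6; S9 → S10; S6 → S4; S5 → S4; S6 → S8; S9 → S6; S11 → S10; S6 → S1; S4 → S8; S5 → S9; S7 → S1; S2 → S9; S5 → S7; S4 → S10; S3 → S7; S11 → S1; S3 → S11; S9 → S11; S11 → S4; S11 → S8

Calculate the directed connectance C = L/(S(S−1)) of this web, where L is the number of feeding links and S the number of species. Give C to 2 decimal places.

The web has S = 11 species and L = 20 feeding links.
C = L / (S(S−1)) = 20 / 110 = 0.1818 ≈ 0.18.

C = 0.18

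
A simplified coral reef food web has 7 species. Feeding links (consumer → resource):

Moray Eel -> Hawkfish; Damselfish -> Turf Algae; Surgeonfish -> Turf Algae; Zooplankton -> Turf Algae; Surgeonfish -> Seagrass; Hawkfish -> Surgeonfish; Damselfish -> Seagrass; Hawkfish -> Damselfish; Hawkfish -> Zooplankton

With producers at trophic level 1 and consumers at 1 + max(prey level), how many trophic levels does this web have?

4

Producers (level 1): Seagrass, Turf Algae.
Turf Algae → Zooplankton → Hawkfish → Moray Eel gives Moray Eel level 4.
No species has a prey at level 4, so no species reaches level 5.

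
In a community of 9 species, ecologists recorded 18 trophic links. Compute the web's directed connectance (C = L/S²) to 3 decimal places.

C = 0.222

The web has S = 9 species and L = 18 feeding links.
C = L / S² = 18 / 81 = 0.2222 ≈ 0.222.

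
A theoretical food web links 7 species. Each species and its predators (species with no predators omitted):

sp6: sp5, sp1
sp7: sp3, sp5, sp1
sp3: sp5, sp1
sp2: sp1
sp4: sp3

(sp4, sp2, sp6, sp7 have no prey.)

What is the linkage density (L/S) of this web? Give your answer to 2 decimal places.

There are L = 9 links among S = 7 species.
L/S = 9/7 = 1.2857 ≈ 1.29.

L/S = 1.29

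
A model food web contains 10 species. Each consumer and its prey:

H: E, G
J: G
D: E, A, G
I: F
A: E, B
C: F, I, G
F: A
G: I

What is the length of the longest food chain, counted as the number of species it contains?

One longest chain: E → A → F → I → G → J.
It has 6 species and 5 links.

6 species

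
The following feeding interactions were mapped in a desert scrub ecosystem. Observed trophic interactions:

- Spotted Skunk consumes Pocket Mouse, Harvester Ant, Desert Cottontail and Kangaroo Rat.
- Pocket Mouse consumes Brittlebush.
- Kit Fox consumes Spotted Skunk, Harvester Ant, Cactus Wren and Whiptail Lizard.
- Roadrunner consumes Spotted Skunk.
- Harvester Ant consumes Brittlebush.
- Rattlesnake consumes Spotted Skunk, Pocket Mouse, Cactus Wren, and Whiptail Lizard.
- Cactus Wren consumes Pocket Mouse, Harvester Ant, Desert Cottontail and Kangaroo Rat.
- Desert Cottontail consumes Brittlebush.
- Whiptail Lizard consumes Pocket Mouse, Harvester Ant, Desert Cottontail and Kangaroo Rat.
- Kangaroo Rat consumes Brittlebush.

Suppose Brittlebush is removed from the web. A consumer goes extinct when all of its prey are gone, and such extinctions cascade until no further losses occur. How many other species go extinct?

Remove Brittlebush.
Round 1: Harvester Ant (all prey gone), Pocket Mouse (all prey gone), Desert Cottontail (all prey gone), Kangaroo Rat (all prey gone) → extinct.
Round 2: Cactus Wren (all prey gone), Spotted Skunk (all prey gone), Whiptail Lizard (all prey gone) → extinct.
Round 3: Rattlesnake (all prey gone), Kit Fox (all prey gone), Roadrunner (all prey gone) → extinct.
No further losses. Total secondary extinctions: 10.

10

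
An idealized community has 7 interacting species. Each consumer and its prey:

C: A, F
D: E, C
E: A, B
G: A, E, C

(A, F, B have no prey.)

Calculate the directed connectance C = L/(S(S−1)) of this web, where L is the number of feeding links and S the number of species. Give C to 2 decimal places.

C = 0.21

The web has S = 7 species and L = 9 feeding links.
C = L / (S(S−1)) = 9 / 42 = 0.2143 ≈ 0.21.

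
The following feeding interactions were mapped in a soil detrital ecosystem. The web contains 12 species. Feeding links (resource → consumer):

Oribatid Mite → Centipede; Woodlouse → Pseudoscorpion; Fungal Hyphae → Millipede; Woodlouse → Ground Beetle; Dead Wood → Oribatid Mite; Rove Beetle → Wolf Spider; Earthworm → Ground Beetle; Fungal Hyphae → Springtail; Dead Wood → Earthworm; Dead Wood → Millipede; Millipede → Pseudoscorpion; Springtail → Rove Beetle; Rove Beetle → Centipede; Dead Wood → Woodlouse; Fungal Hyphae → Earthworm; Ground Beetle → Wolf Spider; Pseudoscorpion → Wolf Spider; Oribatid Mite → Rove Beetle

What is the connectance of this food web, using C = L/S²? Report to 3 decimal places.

C = 0.125

The web has S = 12 species and L = 18 feeding links.
C = L / S² = 18 / 144 = 0.1250 ≈ 0.125.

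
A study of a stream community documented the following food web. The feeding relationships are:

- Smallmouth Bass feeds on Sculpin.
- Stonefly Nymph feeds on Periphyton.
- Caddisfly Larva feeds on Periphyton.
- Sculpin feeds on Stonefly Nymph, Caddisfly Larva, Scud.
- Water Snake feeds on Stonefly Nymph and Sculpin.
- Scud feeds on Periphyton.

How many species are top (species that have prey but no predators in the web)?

2

Top species (has prey, but nothing eats it): Water Snake, Smallmouth Bass.
Count: 2.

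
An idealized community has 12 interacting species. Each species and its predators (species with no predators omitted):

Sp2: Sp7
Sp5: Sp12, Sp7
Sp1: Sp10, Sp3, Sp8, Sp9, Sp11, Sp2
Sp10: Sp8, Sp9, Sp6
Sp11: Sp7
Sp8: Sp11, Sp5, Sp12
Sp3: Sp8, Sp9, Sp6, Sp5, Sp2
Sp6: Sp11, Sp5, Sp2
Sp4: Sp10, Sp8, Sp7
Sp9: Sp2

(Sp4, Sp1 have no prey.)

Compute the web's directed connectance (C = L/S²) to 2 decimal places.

The web has S = 12 species and L = 28 feeding links.
C = L / S² = 28 / 144 = 0.1944 ≈ 0.19.

C = 0.19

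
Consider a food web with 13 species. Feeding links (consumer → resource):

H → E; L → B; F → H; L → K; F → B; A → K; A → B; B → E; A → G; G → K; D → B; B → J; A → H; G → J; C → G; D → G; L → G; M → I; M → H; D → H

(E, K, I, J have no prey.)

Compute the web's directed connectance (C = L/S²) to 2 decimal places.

The web has S = 13 species and L = 20 feeding links.
C = L / S² = 20 / 169 = 0.1183 ≈ 0.12.

C = 0.12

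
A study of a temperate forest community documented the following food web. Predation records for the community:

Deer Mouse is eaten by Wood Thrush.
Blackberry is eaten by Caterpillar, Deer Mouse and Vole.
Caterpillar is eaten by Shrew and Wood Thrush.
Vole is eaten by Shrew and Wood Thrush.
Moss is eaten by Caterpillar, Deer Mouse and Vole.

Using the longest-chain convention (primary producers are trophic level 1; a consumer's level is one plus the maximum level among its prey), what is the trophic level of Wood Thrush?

Moss is a producer → level 1.
Vole eats Moss (level 1); other prey at levels: Blackberry 1 → level 2.
Wood Thrush eats Vole (level 2); other prey at levels: Caterpillar 2, Deer Mouse 2 → level 3.

Trophic level 3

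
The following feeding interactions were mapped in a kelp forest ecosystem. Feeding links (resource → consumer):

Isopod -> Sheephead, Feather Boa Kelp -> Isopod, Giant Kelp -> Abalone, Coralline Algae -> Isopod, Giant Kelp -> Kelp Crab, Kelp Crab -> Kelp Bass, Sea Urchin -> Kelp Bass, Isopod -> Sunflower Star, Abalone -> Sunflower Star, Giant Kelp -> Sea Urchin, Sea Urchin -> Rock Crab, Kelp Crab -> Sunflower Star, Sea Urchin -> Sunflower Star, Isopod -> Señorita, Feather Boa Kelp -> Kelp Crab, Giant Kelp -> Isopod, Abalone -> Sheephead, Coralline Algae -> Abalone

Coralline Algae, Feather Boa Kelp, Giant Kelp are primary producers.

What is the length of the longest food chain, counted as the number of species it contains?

3 species

One longest chain: Coralline Algae → Isopod → Señorita.
It has 3 species and 2 links.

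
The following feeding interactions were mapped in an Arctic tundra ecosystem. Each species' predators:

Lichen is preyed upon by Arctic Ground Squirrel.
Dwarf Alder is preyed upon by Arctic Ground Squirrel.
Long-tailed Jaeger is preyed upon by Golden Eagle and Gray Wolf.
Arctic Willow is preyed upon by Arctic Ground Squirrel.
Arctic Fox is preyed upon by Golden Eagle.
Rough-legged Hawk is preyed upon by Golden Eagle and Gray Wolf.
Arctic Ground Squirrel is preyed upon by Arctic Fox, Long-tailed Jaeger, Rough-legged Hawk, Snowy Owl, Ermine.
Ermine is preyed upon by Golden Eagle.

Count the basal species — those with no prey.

3

Basal species (no prey listed): Arctic Willow, Lichen, Dwarf Alder.
Count: 3.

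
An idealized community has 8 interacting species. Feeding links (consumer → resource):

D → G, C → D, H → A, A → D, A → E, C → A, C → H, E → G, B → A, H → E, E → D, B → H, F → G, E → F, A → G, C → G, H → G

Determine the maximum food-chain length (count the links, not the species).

5 links

One longest chain: G → D → E → A → H → B.
It has 6 species and 5 links.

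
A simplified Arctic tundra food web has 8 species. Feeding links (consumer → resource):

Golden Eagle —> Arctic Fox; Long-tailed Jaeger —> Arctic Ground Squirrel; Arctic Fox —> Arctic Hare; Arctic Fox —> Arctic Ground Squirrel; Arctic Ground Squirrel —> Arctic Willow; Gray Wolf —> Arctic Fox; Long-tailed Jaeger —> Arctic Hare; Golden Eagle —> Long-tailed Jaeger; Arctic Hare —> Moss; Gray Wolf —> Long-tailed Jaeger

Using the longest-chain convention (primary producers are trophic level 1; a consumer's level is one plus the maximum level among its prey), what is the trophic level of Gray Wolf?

Arctic Willow is a producer → level 1.
Arctic Ground Squirrel eats Arctic Willow → level 2.
Long-tailed Jaeger eats Arctic Ground Squirrel (level 2); other prey at levels: Arctic Hare 2 → level 3.
Gray Wolf eats Long-tailed Jaeger (level 3); other prey at levels: Arctic Fox 3 → level 4.

Trophic level 4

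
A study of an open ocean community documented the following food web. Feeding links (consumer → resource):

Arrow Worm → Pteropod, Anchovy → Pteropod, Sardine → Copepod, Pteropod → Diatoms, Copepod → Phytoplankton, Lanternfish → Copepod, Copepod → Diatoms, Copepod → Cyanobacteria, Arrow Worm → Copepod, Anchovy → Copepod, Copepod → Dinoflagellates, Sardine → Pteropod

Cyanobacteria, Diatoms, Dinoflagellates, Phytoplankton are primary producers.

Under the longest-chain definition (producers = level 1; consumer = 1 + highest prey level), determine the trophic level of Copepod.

Trophic level 2

Cyanobacteria is a producer → level 1.
Copepod eats Cyanobacteria (level 1); other prey at levels: Diatoms 1, Dinoflagellates 1, Phytoplankton 1 → level 2.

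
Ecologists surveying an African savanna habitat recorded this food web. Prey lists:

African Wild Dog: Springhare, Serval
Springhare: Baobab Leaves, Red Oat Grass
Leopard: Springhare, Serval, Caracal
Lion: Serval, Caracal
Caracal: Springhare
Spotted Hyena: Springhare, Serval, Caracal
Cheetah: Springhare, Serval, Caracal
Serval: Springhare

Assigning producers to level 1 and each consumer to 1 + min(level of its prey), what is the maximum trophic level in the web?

4

Producers (level 1): Baobab Leaves, Red Oat Grass.
Following each consumer down to its lowest-level prey: Baobab Leaves → Springhare → Serval → Lion (levels 1 through 4).
All prey of Lion (Serval 3, Caracal 3) are at level 3 or above, so Lion is at level 1 + 3 = 4.
Every consumer has at least one prey at level 3 or below, so none exceeds level 4.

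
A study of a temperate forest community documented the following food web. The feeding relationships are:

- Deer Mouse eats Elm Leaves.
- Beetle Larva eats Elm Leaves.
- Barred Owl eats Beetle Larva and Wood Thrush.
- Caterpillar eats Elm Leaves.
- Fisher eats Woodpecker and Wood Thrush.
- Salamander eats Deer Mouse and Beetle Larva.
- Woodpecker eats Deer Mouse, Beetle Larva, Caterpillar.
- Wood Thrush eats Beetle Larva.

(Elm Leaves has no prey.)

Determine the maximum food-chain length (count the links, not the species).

3 links

One longest chain: Elm Leaves → Beetle Larva → Wood Thrush → Barred Owl.
It has 4 species and 3 links.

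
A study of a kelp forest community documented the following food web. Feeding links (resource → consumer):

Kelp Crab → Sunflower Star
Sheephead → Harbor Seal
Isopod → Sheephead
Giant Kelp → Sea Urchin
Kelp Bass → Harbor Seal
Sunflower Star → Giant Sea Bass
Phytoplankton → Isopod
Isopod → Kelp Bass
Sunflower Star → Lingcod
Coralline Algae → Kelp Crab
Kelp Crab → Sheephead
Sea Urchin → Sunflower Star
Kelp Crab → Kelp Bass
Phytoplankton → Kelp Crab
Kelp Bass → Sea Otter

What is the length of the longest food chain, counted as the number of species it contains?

4 species

One longest chain: Giant Kelp → Sea Urchin → Sunflower Star → Lingcod.
It has 4 species and 3 links.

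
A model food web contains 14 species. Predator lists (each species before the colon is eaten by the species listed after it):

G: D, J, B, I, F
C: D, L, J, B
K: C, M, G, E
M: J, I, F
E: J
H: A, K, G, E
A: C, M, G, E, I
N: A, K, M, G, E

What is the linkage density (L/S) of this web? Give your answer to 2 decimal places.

L/S = 2.21

There are L = 31 links among S = 14 species.
L/S = 31/14 = 2.2143 ≈ 2.21.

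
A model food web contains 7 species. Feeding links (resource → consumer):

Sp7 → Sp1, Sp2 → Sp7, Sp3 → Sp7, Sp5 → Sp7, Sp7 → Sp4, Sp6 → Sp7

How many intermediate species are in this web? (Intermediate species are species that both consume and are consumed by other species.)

1

Intermediate species (has both prey and predators): Sp7.
Count: 1.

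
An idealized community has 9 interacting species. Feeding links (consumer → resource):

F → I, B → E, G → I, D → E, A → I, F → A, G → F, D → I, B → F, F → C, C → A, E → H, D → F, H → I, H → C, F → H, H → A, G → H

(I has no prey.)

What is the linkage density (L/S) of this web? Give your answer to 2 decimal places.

L/S = 2.00

There are L = 18 links among S = 9 species.
L/S = 18/9 = 2.0000 ≈ 2.00.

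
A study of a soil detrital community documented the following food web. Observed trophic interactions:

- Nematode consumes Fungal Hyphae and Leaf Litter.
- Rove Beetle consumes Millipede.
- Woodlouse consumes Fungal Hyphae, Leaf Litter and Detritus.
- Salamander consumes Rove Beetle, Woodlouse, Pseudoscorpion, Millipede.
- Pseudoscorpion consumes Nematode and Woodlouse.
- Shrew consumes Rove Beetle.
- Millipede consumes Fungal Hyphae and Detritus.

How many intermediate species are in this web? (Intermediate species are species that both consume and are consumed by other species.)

5

Intermediate species (has both prey and predators): Woodlouse, Nematode, Millipede, Pseudoscorpion, Rove Beetle.
Count: 5.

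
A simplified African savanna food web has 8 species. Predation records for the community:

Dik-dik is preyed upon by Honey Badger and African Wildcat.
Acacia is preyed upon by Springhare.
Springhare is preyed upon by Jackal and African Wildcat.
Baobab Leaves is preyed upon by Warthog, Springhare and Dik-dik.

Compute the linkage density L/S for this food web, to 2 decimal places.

L/S = 1.00

There are L = 8 links among S = 8 species.
L/S = 8/8 = 1.0000 ≈ 1.00.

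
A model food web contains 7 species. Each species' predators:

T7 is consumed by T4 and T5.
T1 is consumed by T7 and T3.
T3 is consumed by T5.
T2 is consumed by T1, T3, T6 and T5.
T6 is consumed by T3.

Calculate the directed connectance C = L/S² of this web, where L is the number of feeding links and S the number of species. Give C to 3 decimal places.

C = 0.204

The web has S = 7 species and L = 10 feeding links.
C = L / S² = 10 / 49 = 0.2041 ≈ 0.204.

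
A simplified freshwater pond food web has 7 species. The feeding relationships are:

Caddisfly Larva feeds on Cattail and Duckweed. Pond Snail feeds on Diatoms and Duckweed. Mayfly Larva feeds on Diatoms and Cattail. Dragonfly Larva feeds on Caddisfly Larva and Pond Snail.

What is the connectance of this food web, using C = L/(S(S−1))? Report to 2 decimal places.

The web has S = 7 species and L = 8 feeding links.
C = L / (S(S−1)) = 8 / 42 = 0.1905 ≈ 0.19.

C = 0.19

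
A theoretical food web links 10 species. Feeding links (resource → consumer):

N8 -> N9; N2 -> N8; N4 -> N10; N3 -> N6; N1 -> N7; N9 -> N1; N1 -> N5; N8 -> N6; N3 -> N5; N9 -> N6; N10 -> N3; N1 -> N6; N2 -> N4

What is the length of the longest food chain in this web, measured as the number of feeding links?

4 links

One longest chain: N2 → N8 → N9 → N1 → N5.
It has 5 species and 4 links.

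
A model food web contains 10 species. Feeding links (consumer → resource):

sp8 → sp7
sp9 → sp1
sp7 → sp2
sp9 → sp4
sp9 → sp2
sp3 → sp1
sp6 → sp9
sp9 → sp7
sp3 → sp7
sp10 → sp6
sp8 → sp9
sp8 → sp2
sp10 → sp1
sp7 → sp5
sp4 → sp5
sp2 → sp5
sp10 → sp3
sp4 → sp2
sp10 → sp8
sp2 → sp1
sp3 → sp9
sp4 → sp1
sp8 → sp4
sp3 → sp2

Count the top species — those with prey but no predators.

Top species (has prey, but nothing eats it): sp10.
Count: 1.

1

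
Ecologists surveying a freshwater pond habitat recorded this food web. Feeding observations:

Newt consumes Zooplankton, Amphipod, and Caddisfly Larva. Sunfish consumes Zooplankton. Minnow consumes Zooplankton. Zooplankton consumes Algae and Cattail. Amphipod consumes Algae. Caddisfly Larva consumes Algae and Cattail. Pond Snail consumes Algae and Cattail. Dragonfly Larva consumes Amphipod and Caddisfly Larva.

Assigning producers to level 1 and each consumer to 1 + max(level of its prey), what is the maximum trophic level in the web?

3

Producers (level 1): Cattail, Algae.
Algae → Amphipod → Dragonfly Larva gives Dragonfly Larva level 3.
No species has a prey at level 3, so no species reaches level 4.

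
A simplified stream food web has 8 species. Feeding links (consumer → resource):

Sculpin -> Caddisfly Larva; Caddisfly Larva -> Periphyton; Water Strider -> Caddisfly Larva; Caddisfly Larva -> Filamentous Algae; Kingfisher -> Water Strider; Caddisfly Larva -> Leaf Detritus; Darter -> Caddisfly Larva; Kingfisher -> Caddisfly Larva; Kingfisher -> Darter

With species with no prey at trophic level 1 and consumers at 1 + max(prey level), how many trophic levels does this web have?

4

Basal resources (level 1): Leaf Detritus, Filamentous Algae, Periphyton.
Leaf Detritus → Caddisfly Larva → Water Strider → Kingfisher gives Kingfisher level 4.
No species has a prey at level 4, so no species reaches level 5.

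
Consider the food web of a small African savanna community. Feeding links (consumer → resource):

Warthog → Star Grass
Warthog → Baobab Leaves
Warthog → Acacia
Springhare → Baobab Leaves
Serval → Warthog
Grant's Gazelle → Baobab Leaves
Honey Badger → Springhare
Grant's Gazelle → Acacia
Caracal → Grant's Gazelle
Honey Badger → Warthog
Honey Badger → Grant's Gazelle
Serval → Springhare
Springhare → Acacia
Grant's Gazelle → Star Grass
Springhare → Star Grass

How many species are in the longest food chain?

One longest chain: Star Grass → Springhare → Honey Badger.
It has 3 species and 2 links.

3 species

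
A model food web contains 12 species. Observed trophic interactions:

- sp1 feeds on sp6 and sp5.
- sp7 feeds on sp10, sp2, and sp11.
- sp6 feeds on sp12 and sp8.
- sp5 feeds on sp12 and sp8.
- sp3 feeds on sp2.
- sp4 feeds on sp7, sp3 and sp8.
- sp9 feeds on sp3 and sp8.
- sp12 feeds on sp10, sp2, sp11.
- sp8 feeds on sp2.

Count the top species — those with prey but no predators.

Top species (has prey, but nothing eats it): sp4, sp9, sp1.
Count: 3.

3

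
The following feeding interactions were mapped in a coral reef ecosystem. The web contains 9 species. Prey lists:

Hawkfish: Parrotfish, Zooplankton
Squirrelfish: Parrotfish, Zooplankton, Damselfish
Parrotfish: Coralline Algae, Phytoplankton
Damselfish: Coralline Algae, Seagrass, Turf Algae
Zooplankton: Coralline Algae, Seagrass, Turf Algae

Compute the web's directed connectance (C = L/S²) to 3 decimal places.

C = 0.160

The web has S = 9 species and L = 13 feeding links.
C = L / S² = 13 / 81 = 0.1605 ≈ 0.160.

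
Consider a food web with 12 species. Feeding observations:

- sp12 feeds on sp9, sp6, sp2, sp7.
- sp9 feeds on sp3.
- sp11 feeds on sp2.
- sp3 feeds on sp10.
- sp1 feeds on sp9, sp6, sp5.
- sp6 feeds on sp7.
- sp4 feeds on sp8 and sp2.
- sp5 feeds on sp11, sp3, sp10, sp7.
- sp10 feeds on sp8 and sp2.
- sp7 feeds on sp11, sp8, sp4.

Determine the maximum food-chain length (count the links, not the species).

One longest chain: sp8 → sp4 → sp7 → sp6 → sp1.
It has 5 species and 4 links.

4 links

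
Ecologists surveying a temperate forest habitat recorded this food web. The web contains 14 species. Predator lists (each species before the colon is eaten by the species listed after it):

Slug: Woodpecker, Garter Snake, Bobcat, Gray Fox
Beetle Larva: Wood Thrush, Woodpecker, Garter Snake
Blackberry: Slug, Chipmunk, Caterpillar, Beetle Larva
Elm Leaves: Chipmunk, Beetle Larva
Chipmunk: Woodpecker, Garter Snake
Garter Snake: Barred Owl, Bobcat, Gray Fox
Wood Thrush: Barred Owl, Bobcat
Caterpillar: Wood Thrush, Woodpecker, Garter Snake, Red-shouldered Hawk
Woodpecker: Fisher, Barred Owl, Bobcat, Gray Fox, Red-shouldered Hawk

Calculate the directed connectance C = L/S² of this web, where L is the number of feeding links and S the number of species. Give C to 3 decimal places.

C = 0.148

The web has S = 14 species and L = 29 feeding links.
C = L / S² = 29 / 196 = 0.1480 ≈ 0.148.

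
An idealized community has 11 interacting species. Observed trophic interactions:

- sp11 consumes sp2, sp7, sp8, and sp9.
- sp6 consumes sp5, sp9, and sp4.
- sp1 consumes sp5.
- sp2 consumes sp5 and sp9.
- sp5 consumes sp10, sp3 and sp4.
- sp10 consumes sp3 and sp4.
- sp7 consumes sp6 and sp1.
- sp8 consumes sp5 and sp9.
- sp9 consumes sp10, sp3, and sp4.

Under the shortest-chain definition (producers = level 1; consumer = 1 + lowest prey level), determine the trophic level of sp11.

sp4 is a producer → level 1.
sp9 eats sp4 → level 2.
sp11 eats sp9 → level 3.
No prey of sp11 is below level 2, so 3 is the minimum.

Trophic level 3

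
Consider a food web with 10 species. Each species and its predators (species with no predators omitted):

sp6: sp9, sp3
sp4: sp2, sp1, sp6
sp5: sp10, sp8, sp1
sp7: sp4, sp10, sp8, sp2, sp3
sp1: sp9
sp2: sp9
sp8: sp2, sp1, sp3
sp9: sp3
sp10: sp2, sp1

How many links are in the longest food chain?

One longest chain: sp7 → sp4 → sp2 → sp9 → sp3.
It has 5 species and 4 links.

4 links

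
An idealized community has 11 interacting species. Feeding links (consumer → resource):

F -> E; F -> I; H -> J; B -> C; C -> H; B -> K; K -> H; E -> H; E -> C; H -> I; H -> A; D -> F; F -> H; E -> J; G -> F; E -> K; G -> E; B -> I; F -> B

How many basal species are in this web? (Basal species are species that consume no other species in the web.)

3

Basal species (no prey listed): I, A, J.
Count: 3.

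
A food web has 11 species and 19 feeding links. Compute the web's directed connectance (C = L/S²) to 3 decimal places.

C = 0.157

The web has S = 11 species and L = 19 feeding links.
C = L / S² = 19 / 121 = 0.1570 ≈ 0.157.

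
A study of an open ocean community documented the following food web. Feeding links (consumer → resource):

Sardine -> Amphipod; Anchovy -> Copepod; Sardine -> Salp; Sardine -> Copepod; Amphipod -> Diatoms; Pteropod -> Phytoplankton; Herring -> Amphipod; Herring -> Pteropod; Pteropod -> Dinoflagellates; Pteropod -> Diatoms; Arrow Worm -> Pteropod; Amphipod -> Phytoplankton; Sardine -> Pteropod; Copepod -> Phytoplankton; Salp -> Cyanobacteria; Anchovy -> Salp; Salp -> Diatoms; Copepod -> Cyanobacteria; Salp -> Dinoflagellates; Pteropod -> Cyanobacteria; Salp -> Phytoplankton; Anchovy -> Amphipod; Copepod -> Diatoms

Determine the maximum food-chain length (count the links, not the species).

2 links

One longest chain: Diatoms → Copepod → Sardine.
It has 3 species and 2 links.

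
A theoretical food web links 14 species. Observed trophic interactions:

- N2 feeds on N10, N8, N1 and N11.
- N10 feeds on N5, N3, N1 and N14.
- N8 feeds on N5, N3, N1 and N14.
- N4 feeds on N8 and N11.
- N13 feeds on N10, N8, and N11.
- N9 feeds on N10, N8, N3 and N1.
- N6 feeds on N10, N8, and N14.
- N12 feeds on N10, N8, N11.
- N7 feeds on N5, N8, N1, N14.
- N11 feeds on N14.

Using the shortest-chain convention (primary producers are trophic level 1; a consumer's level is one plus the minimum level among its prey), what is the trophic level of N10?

N5 is a producer → level 1.
N10 eats N5 → level 2.

Trophic level 2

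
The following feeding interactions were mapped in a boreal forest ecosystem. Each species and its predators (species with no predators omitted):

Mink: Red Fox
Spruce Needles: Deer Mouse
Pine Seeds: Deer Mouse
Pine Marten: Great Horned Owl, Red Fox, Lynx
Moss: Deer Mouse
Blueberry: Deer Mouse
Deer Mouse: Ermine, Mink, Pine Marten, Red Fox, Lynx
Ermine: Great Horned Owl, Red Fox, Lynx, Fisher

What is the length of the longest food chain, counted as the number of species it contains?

One longest chain: Blueberry → Deer Mouse → Ermine → Great Horned Owl.
It has 4 species and 3 links.

4 species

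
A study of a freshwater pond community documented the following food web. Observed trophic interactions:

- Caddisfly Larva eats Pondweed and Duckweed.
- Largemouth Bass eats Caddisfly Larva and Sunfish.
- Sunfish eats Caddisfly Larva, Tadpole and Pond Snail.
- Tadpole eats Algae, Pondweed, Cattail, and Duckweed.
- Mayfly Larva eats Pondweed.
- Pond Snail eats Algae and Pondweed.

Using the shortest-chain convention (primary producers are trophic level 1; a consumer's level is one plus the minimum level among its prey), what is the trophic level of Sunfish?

Pondweed is a producer → level 1.
Caddisfly Larva eats Pondweed → level 2.
Sunfish eats Caddisfly Larva → level 3.
No prey of Sunfish is below level 2, so 3 is the minimum.

Trophic level 3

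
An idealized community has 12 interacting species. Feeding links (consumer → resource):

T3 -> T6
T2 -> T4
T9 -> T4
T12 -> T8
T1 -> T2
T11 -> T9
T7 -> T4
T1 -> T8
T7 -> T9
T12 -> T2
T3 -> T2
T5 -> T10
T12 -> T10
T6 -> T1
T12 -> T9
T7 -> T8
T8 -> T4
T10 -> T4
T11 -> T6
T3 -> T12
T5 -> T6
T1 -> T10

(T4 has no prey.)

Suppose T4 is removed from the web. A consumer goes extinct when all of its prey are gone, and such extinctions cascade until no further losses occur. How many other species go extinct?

Remove T4.
Round 1: T2 (all prey gone), T10 (all prey gone), T9 (all prey gone), T8 (all prey gone) → extinct.
Round 2: T7 (all prey gone), T1 (all prey gone), T12 (all prey gone) → extinct.
Round 3: T6 (all prey gone) → extinct.
Round 4: T11 (all prey gone), T5 (all prey gone), T3 (all prey gone) → extinct.
No further losses. Total secondary extinctions: 11.

11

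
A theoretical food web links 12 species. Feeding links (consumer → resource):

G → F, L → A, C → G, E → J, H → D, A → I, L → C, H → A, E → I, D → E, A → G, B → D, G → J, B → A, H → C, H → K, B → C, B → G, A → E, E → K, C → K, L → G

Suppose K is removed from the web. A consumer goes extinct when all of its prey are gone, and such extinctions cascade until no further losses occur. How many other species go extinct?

Remove K.
Every predator of it retains at least one other prey: E still has J, I; C still has G; H still has D, C, A.
No consumer loses all prey, so no secondary extinctions occur.

0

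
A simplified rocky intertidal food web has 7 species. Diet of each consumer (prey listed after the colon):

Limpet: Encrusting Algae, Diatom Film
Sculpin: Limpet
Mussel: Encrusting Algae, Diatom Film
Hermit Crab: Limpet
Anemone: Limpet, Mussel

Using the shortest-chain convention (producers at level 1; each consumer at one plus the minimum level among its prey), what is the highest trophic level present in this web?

3

Producers (level 1): Encrusting Algae, Diatom Film.
Following each consumer down to its lowest-level prey: Encrusting Algae → Limpet → Sculpin (levels 1 through 3).
All prey of Sculpin (Limpet 2) are at level 2 or above, so Sculpin is at level 1 + 2 = 3.
Every consumer has at least one prey at level 2 or below, so none exceeds level 3.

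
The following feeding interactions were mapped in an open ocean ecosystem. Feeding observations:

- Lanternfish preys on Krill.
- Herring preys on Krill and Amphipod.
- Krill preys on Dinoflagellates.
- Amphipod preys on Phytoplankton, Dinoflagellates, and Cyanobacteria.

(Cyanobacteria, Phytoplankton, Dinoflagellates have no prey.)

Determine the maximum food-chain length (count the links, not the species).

One longest chain: Dinoflagellates → Krill → Lanternfish.
It has 3 species and 2 links.

2 links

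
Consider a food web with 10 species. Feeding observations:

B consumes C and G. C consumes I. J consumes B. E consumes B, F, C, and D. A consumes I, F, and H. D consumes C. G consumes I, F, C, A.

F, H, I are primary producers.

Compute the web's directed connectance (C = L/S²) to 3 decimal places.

C = 0.160

The web has S = 10 species and L = 16 feeding links.
C = L / S² = 16 / 100 = 0.1600 ≈ 0.160.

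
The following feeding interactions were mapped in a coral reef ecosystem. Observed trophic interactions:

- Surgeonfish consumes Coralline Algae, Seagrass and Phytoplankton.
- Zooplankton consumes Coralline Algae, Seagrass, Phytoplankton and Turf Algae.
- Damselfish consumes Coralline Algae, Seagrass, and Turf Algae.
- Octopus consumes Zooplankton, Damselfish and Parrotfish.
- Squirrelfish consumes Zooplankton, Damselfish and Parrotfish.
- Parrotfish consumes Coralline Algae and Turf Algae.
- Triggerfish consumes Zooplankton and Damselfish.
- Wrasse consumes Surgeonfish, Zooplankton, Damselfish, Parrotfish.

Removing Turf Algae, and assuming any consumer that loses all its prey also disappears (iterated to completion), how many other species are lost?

Remove Turf Algae.
Every predator of it retains at least one other prey: Damselfish still has Seagrass, Coralline Algae; Parrotfish still has Coralline Algae; Zooplankton still has Seagrass, Phytoplankton, Coralline Algae.
No consumer loses all prey, so no secondary extinctions occur.

0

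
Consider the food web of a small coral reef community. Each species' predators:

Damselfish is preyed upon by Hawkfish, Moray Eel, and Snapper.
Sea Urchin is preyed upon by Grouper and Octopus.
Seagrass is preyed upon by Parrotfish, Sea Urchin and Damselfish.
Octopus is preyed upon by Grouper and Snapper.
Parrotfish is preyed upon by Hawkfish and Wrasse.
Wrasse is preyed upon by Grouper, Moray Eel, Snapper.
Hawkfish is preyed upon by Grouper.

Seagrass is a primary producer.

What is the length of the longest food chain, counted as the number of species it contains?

One longest chain: Seagrass → Sea Urchin → Octopus → Snapper.
It has 4 species and 3 links.

4 species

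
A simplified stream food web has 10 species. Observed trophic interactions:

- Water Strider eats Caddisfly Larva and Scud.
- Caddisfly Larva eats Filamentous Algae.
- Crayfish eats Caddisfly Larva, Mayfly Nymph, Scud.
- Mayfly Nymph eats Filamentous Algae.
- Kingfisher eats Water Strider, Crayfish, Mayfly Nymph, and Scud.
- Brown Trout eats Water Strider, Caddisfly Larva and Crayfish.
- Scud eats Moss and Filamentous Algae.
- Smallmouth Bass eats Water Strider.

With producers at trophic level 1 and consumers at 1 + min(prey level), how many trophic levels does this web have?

4

Producers (level 1): Moss, Filamentous Algae.
Following each consumer down to its lowest-level prey: Moss → Scud → Water Strider → Smallmouth Bass (levels 1 through 4).
All prey of Smallmouth Bass (Water Strider 3) are at level 3 or above, so Smallmouth Bass is at level 1 + 3 = 4.
Every consumer has at least one prey at level 3 or below, so none exceeds level 4.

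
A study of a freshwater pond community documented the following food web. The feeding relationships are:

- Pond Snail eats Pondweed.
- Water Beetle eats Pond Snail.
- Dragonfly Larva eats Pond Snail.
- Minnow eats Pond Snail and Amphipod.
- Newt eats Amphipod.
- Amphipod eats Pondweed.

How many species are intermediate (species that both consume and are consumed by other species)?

Intermediate species (has both prey and predators): Amphipod, Pond Snail.
Count: 2.

2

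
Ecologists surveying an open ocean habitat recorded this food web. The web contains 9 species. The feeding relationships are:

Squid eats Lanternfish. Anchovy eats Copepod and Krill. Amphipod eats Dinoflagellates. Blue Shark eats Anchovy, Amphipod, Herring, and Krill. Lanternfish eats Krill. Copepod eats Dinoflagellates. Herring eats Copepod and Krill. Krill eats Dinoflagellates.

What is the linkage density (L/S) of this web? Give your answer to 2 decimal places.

L/S = 1.44

There are L = 13 links among S = 9 species.
L/S = 13/9 = 1.4444 ≈ 1.44.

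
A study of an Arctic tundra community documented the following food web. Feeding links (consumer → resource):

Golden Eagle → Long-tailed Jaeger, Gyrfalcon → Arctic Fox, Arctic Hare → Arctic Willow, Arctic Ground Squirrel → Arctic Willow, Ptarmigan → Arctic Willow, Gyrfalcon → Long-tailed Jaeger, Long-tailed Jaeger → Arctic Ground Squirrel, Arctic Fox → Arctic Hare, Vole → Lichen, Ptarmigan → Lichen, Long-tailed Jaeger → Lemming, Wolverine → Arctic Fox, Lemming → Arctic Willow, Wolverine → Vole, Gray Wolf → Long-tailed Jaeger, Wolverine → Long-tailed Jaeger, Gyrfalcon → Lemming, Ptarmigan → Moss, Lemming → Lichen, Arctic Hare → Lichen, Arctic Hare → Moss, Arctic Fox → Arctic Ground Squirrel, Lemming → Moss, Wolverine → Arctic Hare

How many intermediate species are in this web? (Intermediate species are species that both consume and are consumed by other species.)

6

Intermediate species (has both prey and predators): Lemming, Vole, Arctic Hare, Arctic Ground Squirrel, Arctic Fox, Long-tailed Jaeger.
Count: 6.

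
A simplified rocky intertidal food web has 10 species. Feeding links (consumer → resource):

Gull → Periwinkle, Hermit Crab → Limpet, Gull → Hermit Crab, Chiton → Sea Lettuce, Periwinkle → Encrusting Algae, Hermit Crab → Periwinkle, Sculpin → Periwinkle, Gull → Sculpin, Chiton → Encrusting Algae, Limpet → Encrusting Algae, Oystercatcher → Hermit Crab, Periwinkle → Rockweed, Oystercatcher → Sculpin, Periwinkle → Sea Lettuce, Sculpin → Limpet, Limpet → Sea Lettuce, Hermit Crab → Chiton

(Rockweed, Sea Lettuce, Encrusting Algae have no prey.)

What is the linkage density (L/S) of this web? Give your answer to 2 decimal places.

L/S = 1.70

There are L = 17 links among S = 10 species.
L/S = 17/10 = 1.7000 ≈ 1.70.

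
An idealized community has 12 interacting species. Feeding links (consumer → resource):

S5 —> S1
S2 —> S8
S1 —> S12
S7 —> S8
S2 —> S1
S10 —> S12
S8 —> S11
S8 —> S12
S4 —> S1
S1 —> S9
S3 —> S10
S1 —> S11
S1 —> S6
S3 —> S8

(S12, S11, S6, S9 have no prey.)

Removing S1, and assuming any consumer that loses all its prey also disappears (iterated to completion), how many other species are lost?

Remove S1.
Round 1: S4 (all prey gone), S5 (all prey gone) → extinct.
No further losses. Total secondary extinctions: 2.

2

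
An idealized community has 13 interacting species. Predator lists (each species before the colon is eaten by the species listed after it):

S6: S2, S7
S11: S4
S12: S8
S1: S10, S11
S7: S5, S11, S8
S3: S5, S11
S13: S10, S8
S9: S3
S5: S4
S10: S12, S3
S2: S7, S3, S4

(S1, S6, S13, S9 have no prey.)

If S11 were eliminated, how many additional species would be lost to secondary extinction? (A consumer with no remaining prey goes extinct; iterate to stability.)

0

Remove S11.
Every predator of it retains at least one other prey: S4 still has S2, S5.
No consumer loses all prey, so no secondary extinctions occur.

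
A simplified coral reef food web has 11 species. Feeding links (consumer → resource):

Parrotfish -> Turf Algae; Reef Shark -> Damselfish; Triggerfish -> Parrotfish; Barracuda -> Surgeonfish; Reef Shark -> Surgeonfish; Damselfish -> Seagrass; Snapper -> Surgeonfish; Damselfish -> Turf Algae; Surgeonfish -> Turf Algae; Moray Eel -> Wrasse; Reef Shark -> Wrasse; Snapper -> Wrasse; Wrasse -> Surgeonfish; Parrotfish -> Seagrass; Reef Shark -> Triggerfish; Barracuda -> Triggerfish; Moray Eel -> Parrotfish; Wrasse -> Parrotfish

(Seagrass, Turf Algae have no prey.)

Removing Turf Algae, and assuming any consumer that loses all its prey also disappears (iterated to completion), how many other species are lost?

1

Remove Turf Algae.
Round 1: Surgeonfish (all prey gone) → extinct.
No further losses. Total secondary extinctions: 1.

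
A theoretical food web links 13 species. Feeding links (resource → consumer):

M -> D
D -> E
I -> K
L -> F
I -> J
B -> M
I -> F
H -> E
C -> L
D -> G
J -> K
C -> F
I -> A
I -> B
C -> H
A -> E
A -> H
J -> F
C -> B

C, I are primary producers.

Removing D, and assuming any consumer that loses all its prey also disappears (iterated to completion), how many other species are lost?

Remove D.
Round 1: G (all prey gone) → extinct.
No further losses. Total secondary extinctions: 1.

1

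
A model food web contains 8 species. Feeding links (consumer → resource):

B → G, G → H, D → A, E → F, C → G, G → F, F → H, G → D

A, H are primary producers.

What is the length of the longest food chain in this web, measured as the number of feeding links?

One longest chain: A → D → G → B.
It has 4 species and 3 links.

3 links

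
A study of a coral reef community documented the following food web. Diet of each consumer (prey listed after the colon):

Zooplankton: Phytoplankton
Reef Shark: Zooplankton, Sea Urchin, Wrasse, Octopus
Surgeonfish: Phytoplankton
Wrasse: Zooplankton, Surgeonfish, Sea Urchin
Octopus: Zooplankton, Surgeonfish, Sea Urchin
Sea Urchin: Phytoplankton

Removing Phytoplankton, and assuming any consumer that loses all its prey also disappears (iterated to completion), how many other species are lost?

Remove Phytoplankton.
Round 1: Zooplankton (all prey gone), Surgeonfish (all prey gone), Sea Urchin (all prey gone) → extinct.
Round 2: Wrasse (all prey gone), Octopus (all prey gone) → extinct.
Round 3: Reef Shark (all prey gone) → extinct.
No further losses. Total secondary extinctions: 6.

6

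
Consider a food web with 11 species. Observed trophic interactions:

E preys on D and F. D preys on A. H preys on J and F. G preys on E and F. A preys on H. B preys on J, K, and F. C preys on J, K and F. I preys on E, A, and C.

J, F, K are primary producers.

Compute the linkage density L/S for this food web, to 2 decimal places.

L/S = 1.55

There are L = 17 links among S = 11 species.
L/S = 17/11 = 1.5455 ≈ 1.55.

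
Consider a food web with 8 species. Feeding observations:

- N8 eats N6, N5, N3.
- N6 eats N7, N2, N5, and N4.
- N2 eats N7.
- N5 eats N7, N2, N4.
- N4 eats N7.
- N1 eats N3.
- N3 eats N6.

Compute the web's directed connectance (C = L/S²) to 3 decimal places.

C = 0.219

The web has S = 8 species and L = 14 feeding links.
C = L / S² = 14 / 64 = 0.2188 ≈ 0.219.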